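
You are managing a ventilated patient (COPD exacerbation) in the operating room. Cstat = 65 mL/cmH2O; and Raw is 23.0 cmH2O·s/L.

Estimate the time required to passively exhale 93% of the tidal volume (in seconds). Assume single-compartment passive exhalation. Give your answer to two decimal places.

3.98

τ = R × C = 23.0 × 65 mL/cmH2O = 23.0 × 0.065 L/cmH2O = 1.495 s.
Exhaled fraction f = 1 − e^(−t/τ) → t = −τ·ln(1 − f) = −1.495·ln(0.07) = 3.976 s.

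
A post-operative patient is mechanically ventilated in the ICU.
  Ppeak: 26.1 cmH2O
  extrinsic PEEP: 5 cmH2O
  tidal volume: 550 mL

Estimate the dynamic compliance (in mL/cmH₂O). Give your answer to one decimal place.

Dynamic compliance = Vt / (PIP − PEEP) = 550 / (26.1 − 5) = 550 / 21.1 = 26.066 mL/cmH2O.

26.1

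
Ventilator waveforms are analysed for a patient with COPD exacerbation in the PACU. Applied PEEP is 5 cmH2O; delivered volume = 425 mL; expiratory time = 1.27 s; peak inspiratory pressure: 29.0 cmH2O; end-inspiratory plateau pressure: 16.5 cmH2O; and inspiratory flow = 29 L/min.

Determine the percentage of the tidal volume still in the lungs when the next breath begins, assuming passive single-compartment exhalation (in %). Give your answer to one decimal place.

26.5

Flow: 29 L/min ÷ 60 = 0.4833 L/s.
R = (PIP − Pplat)/V̇ = (29.0 − 16.5) / 0.4833 = 12.5/0.4833 = 25.864 cmH2O·s/L.
C = Vt/(Pplat − PEEP) = 425.0 / (16.5 − 5) = 425.0/11.5 = 36.957 mL/cmH2O.
τ = R × C = 25.864 × 0.03696 L/cmH2O = 0.9559 s.
Fraction remaining at end-expiration = e^(−Te/τ) = e^(−1.27/0.9559) = 0.2649 → 26.49%.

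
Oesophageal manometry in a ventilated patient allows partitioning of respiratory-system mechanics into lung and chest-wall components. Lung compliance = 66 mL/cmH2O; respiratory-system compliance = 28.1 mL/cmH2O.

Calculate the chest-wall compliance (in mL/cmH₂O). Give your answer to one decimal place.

1/Ccw = 1/Crs − 1/CL.
1/Ccw = 1/28.1 − 1/66 = 0.02044.
Ccw = 48.924 mL/cmH2O.

48.9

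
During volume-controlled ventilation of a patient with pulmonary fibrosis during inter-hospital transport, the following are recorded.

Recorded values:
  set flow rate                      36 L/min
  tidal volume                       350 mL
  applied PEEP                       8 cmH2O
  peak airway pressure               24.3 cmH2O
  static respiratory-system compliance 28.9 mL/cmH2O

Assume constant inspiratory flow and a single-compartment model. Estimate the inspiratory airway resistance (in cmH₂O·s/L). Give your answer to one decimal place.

7.0

Flow: 36 L/min ÷ 60 = 0.6 L/s.
Equation of motion (constant flow): PIP = Vt/C + R·V̇ + PEEP.
R·V̇ = PIP − Vt/C − PEEP = 24.3 − 350/28.9 − 8 = 24.3 − 12.111 − 8 = 4.189 cmH2O.
R = 4.189 / 0.6 = 6.982 cmH2O·s/L.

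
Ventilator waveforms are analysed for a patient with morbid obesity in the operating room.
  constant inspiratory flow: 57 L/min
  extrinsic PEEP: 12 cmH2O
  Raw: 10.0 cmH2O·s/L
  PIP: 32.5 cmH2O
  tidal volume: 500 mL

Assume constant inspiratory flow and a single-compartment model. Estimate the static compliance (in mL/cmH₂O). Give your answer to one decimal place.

45.5

Flow: 57 L/min ÷ 60 = 0.95 L/s.
Equation of motion (constant flow): PIP = Vt/C + R·V̇ + PEEP.
Vt/C = PIP − R·V̇ − PEEP = 32.5 − 10.0×0.95 − 12 = 32.5 − 9.5 − 12 = 11.0 cmH2O.
C = Vt / 11.0 = 500 / 11.0 = 45.455 mL/cmH2O.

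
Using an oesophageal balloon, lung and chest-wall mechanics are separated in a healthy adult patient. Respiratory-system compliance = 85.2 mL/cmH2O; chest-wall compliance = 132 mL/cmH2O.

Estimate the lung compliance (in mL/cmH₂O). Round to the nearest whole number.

240

1/CL = 1/Crs − 1/Ccw.
1/CL = 1/85.2 − 1/132 = 0.004161.
CL = 240.33 mL/cmH2O.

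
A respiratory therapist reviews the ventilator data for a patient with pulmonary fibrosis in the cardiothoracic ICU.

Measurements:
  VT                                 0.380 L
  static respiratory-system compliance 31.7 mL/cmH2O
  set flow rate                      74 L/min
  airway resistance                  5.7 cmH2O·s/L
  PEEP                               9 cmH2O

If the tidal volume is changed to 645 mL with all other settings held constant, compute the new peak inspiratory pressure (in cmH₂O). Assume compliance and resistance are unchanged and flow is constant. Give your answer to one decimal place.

36.4

Flow: 74 L/min ÷ 60 = 1.2333 L/s.
PIP = Vt/C + R·V̇ + PEEP (constant-flow equation of motion).
Only the elastic term changes: ΔPIP = ΔVt / C = (645 − 380) / 31.7 = 8.36 cmH2O.
Original PIP = 380/31.7 + 5.7×1.2333 + 9 = 28.017 cmH2O; new PIP = 28.017 + (8.36) = 36.377 cmH2O.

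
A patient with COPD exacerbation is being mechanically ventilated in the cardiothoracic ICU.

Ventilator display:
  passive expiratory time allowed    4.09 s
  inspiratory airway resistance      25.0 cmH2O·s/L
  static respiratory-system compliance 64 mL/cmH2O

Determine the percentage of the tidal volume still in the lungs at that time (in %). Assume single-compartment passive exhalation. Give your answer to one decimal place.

7.8

τ = R × C = 25.0 × 64 mL/cmH2O = 25.0 × 0.064 L/cmH2O = 1.6 s.
Passive exhalation: V(t)/V₀ = e^(−t/τ) = e^(−4.09/1.6) = 0.0776.
Fraction remaining = 0.0776 → 7.76%.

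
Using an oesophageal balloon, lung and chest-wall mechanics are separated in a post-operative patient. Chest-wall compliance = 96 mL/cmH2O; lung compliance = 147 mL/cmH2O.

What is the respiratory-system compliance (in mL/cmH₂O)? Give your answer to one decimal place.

Lung and chest wall are elastances in series: 1/Crs = 1/CL + 1/Ccw.
1/Crs = 1/147 + 1/96 = 0.01722.
Crs = 58.072 mL/cmH2O.

58.1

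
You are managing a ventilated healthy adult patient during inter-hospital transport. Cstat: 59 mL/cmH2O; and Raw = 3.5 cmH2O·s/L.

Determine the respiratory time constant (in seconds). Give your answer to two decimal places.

τ = R × C = 3.5 × 59 mL/cmH2O = 3.5 × 0.059 L/cmH2O = 0.2065 s.

0.21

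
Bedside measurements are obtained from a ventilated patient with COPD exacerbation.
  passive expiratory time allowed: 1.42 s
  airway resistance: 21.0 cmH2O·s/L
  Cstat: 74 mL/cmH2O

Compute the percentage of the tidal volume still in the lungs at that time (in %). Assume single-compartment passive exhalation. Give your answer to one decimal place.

40.1

τ = R × C = 21.0 × 74 mL/cmH2O = 21.0 × 0.074 L/cmH2O = 1.554 s.
Passive exhalation: V(t)/V₀ = e^(−t/τ) = e^(−1.42/1.554) = 0.401.
Fraction remaining = 0.401 → 40.1%.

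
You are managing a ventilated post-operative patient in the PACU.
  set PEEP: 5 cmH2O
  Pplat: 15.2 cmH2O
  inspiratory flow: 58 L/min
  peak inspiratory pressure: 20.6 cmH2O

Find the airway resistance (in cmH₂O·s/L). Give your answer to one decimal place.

Flow: 58 L/min ÷ 60 = 0.9667 L/s.
Raw = (PIP − Pplat) / flow = (20.6 − 15.2) / 0.9667 = 5.4 / 0.9667 = 5.586 cmH2O·s/L.

5.6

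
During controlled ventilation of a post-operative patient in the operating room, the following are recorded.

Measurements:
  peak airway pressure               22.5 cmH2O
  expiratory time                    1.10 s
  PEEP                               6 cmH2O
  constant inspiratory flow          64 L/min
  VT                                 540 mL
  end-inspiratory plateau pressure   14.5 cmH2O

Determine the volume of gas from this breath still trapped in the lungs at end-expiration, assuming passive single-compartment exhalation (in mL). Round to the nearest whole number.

54

Flow: 64 L/min ÷ 60 = 1.0667 L/s.
R = (PIP − Pplat)/V̇ = (22.5 − 14.5) / 1.0667 = 8.0/1.0667 = 7.5 cmH2O·s/L.
C = Vt/(Pplat − PEEP) = 540.0 / (14.5 − 6) = 540.0/8.5 = 63.529 mL/cmH2O.
τ = R × C = 7.5 × 0.06353 L/cmH2O = 0.4765 s.
Fraction remaining = e^(−Te/τ) = e^(−1.10/0.4765) = 0.09941.
Trapped volume = 540.0 × 0.09941 = 53.681 mL.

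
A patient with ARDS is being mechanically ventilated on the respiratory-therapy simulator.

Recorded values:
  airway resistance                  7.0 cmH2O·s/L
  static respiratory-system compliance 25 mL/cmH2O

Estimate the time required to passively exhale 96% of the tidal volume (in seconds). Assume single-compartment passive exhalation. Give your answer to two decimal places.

τ = R × C = 7.0 × 25 mL/cmH2O = 7.0 × 0.025 L/cmH2O = 0.175 s.
Exhaled fraction f = 1 − e^(−t/τ) → t = −τ·ln(1 − f) = −0.175·ln(0.04) = 0.5633 s.

0.56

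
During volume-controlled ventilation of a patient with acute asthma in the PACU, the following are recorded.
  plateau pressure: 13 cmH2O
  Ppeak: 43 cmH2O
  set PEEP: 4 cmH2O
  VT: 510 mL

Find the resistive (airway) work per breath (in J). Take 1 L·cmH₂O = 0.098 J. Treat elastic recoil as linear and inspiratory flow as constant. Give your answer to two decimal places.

With constant inspiratory flow the resistive pressure is constant at PIP − Pplat = 43 − 13 = 30.0 cmH2O, so resistive work = 30.0 × 0.510 = 15.3 L·cmH2O.
× 0.098 J/(L·cmH2O) → 1.499 J.

1.50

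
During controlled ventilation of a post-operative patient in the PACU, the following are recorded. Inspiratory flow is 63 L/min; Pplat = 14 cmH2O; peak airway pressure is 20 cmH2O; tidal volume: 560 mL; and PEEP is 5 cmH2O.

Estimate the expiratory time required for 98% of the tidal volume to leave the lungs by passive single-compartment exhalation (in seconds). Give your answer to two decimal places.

Flow: 63 L/min ÷ 60 = 1.05 L/s.
R = (PIP − Pplat)/V̇ = (20 − 14) / 1.05 = 6.0/1.05 = 5.714 cmH2O·s/L.
C = Vt/(Pplat − PEEP) = 560.0 / (14 − 5) = 560.0/9.0 = 62.222 mL/cmH2O.
τ = R × C = 5.714 × 0.06222 L/cmH2O = 0.3555 s.
t = −τ·ln(1 − 0.98) = −0.3555·ln(0.02) = 1.391 s.

1.39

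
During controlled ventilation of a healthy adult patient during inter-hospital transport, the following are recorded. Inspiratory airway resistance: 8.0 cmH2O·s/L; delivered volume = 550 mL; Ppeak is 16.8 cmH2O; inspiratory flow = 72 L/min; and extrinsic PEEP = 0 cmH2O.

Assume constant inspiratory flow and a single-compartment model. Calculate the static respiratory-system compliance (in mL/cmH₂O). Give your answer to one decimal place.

Flow: 72 L/min ÷ 60 = 1.2 L/s.
Equation of motion (constant flow): PIP = Vt/C + R·V̇ + PEEP.
Vt/C = PIP − R·V̇ − PEEP = 16.8 − 8.0×1.2 − 0 = 16.8 − 9.6 − 0 = 7.2 cmH2O.
C = Vt / 7.2 = 550 / 7.2 = 76.389 mL/cmH2O.

76.4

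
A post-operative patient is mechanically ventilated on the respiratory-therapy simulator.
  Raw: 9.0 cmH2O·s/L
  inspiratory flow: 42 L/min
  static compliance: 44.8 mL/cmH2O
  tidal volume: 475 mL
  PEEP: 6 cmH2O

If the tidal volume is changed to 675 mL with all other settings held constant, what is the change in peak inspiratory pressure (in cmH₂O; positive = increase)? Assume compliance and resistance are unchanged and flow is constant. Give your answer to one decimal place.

4.5

PIP = Vt/C + R·V̇ + PEEP (constant-flow equation of motion).
Only the elastic term changes: ΔPIP = ΔVt / C = (675 − 475) / 44.8 = 4.464 cmH2O.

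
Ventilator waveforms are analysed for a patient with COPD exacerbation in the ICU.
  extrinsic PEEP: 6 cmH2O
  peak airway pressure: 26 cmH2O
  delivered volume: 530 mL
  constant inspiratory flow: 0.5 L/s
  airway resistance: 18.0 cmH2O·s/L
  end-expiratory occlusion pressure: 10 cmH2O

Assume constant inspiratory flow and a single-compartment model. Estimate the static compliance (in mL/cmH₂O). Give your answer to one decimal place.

75.7

Total PEEP = 10 cmH2O (set 6 + intrinsic 4); this is the baseline alveolar pressure.
Equation of motion (constant flow): PIP = Vt/C + R·V̇ + PEEP.
Vt/C = PIP − R·V̇ − PEEP = 26 − 18.0×0.5 − 10 = 26 − 9.0 − 10 = 7.0 cmH2O.
C = Vt / 7.0 = 530 / 7.0 = 75.714 mL/cmH2O.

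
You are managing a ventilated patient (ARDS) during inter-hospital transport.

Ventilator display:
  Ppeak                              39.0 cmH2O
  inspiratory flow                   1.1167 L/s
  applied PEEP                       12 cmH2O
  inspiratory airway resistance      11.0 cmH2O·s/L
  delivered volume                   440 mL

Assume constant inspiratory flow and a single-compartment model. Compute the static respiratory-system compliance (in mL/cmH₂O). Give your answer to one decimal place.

Equation of motion (constant flow): PIP = Vt/C + R·V̇ + PEEP.
Vt/C = PIP − R·V̇ − PEEP = 39.0 − 11.0×1.1167 − 12 = 39.0 − 12.284 − 12 = 14.716 cmH2O.
C = Vt / 14.716 = 440 / 14.716 = 29.899 mL/cmH2O.

29.9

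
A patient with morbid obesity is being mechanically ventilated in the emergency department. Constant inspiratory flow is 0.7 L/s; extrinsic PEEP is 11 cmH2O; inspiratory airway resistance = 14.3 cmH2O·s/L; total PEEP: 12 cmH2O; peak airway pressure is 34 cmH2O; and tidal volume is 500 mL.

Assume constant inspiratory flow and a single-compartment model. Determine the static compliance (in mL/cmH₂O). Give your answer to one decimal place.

Total PEEP = 12 cmH2O (set 11 + intrinsic 1); this is the baseline alveolar pressure.
Equation of motion (constant flow): PIP = Vt/C + R·V̇ + PEEP.
Vt/C = PIP − R·V̇ − PEEP = 34 − 14.3×0.7 − 12 = 34 − 10.01 − 12 = 11.99 cmH2O.
C = Vt / 11.99 = 500 / 11.99 = 41.701 mL/cmH2O.

41.7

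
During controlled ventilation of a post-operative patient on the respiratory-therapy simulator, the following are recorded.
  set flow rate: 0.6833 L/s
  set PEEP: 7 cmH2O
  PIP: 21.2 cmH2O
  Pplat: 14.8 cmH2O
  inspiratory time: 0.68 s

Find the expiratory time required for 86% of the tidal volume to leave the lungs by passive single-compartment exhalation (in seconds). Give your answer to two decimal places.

1.10

Vt = flow × Ti = 0.6833 L/s × 0.68 s × 1000 mL/L = 464.64 mL.
R = (PIP − Pplat)/V̇ = (21.2 − 14.8) / 0.6833 = 6.4/0.6833 = 9.366 cmH2O·s/L.
C = Vt/(Pplat − PEEP) = 464.64 / (14.8 − 7) = 464.64/7.8 = 59.569 mL/cmH2O.
τ = R × C = 9.366 × 0.05957 L/cmH2O = 0.5579 s.
t = −τ·ln(1 − 0.86) = −0.5579·ln(0.14) = 1.097 s.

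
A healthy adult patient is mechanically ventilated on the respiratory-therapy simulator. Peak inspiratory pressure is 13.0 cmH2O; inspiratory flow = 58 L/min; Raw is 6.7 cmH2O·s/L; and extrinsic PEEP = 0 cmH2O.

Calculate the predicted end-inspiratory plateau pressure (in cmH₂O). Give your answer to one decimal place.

Flow: 58 L/min ÷ 60 = 0.9667 L/s.
Pplat = PIP − Raw × flow = 13.0 − 6.7 × 0.9667 = 13.0 − 6.477 = 6.523 cmH2O.

6.5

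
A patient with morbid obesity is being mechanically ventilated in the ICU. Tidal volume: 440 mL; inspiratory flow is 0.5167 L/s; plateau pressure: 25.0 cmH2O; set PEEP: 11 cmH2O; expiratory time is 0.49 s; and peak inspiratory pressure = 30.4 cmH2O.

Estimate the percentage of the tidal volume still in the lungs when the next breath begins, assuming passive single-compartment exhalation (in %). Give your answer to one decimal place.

R = (PIP − Pplat)/V̇ = (30.4 − 25.0) / 0.5167 = 5.4/0.5167 = 10.451 cmH2O·s/L.
C = Vt/(Pplat − PEEP) = 440.0 / (25.0 − 11) = 440.0/14.0 = 31.429 mL/cmH2O.
τ = R × C = 10.451 × 0.03143 L/cmH2O = 0.3285 s.
Fraction remaining at end-expiration = e^(−Te/τ) = e^(−0.49/0.3285) = 0.225 → 22.5%.

22.5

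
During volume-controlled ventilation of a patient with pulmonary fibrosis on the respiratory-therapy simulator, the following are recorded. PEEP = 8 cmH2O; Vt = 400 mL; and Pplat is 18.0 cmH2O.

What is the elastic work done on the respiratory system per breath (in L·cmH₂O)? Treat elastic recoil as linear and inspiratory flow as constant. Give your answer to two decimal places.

Elastic work ≈ ½ × (Pplat − PEEP) × Vt = 0.5 × (18.0 − 8) × 0.400 L = 0.5 × 10.0 × 0.400 = 2.0 L·cmH2O.

2.00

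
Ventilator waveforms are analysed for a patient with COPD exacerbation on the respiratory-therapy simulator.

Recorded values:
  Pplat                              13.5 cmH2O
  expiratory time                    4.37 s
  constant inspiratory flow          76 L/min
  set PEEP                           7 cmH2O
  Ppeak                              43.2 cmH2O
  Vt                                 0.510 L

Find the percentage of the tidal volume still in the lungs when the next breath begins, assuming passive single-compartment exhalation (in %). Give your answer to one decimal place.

9.3

Flow: 76 L/min ÷ 60 = 1.2667 L/s.
R = (PIP − Pplat)/V̇ = (43.2 − 13.5) / 1.2667 = 29.7/1.2667 = 23.447 cmH2O·s/L.
C = Vt/(Pplat − PEEP) = 510.0 / (13.5 − 7) = 510.0/6.5 = 78.462 mL/cmH2O.
τ = R × C = 23.447 × 0.07846 L/cmH2O = 1.84 s.
Fraction remaining at end-expiration = e^(−Te/τ) = e^(−4.37/1.84) = 0.09301 → 9.301%.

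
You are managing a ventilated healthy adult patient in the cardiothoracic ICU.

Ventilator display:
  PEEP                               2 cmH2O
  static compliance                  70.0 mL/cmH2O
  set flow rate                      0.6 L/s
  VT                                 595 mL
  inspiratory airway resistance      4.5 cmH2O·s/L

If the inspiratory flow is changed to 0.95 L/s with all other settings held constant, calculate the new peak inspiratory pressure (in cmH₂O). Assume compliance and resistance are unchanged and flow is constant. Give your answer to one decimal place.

14.8

PIP = Vt/C + R·V̇ + PEEP (constant-flow equation of motion).
Only the resistive term changes: ΔPIP = R × ΔV̇ = 4.5 × (0.95 − 0.6) = 4.5 × 0.35 = 1.575 cmH2O.
Original PIP = 595/70.0 + 4.5×0.6 + 2 = 13.2 cmH2O; new PIP = 13.2 + (1.575) = 14.775 cmH2O.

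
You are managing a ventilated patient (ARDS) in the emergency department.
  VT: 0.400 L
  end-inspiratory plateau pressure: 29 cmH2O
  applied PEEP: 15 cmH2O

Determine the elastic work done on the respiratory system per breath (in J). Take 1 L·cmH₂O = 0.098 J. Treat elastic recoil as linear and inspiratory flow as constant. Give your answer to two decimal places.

Elastic work ≈ ½ × (Pplat − PEEP) × Vt = 0.5 × (29 − 15) × 0.400 L = 0.5 × 14.0 × 0.400 = 2.8 L·cmH2O.
× 0.098 J/(L·cmH2O) → 0.2744 J.

0.27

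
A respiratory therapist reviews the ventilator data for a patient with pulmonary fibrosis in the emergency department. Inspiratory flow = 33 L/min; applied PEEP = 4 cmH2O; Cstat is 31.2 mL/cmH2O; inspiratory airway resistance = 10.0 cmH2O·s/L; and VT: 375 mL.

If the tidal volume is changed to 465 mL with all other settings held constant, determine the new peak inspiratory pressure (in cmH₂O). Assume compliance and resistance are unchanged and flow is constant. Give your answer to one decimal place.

24.4

Flow: 33 L/min ÷ 60 = 0.55 L/s.
PIP = Vt/C + R·V̇ + PEEP (constant-flow equation of motion).
Only the elastic term changes: ΔPIP = ΔVt / C = (465 − 375) / 31.2 = 2.885 cmH2O.
Original PIP = 375/31.2 + 10.0×0.55 + 4 = 21.519 cmH2O; new PIP = 21.519 + (2.885) = 24.404 cmH2O.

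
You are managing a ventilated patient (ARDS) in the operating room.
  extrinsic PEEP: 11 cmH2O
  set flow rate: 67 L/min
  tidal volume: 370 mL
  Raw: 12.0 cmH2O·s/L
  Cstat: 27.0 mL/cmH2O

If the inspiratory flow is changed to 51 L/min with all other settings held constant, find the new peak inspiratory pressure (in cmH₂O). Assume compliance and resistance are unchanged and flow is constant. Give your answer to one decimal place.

Flow: 67 L/min ÷ 60 = 1.1167 L/s.
New flow: 51 L/min ÷ 60 = 0.85 L/s.
PIP = Vt/C + R·V̇ + PEEP (constant-flow equation of motion).
Only the resistive term changes: ΔPIP = R × ΔV̇ = 12.0 × (0.85 − 1.1167) = 12.0 × -0.2667 = -3.2 cmH2O.
Original PIP = 370/27.0 + 12.0×1.1167 + 11 = 38.104 cmH2O; new PIP = 38.104 + (-3.2) = 34.904 cmH2O.

34.9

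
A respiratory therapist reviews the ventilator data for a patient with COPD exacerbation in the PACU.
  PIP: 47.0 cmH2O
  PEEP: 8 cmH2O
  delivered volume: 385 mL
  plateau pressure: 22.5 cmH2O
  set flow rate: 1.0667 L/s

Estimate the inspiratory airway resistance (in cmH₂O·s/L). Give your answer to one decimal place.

Raw = (PIP − Pplat) / flow = (47.0 − 22.5) / 1.0667 = 24.5 / 1.0667 = 22.968 cmH2O·s/L.

23.0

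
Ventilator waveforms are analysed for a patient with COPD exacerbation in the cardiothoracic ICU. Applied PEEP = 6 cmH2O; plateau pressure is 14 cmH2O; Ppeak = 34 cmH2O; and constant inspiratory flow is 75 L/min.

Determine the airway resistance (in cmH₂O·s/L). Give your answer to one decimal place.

16.0

Flow: 75 L/min ÷ 60 = 1.25 L/s.
Raw = (PIP − Pplat) / flow = (34 − 14) / 1.25 = 20.0 / 1.25 = 16.0 cmH2O·s/L.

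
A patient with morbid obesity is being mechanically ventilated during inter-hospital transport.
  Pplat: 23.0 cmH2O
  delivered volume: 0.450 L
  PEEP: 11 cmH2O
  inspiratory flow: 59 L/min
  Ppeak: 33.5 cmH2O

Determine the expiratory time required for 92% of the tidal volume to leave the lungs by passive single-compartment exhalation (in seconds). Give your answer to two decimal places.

1.01

Flow: 59 L/min ÷ 60 = 0.9833 L/s.
R = (PIP − Pplat)/V̇ = (33.5 − 23.0) / 0.9833 = 10.5/0.9833 = 10.678 cmH2O·s/L.
C = Vt/(Pplat − PEEP) = 450.0 / (23.0 − 11) = 450.0/12.0 = 37.5 mL/cmH2O.
τ = R × C = 10.678 × 0.0375 L/cmH2O = 0.4004 s.
t = −τ·ln(1 − 0.92) = −0.4004·ln(0.08) = 1.011 s.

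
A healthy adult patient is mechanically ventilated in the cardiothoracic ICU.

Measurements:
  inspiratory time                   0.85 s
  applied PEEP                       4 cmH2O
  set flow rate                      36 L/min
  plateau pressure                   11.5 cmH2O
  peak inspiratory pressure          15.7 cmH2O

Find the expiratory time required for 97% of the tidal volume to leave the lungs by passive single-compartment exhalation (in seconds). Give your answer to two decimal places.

1.67

Flow: 36 L/min ÷ 60 = 0.6 L/s.
Vt = flow × Ti = 0.6 L/s × 0.85 s × 1000 mL/L = 510.0 mL.
R = (PIP − Pplat)/V̇ = (15.7 − 11.5) / 0.6 = 4.2/0.6 = 7.0 cmH2O·s/L.
C = Vt/(Pplat − PEEP) = 510.0 / (11.5 − 4) = 510.0/7.5 = 68.0 mL/cmH2O.
τ = R × C = 7.0 × 0.068 L/cmH2O = 0.476 s.
t = −τ·ln(1 − 0.97) = −0.476·ln(0.03) = 1.669 s.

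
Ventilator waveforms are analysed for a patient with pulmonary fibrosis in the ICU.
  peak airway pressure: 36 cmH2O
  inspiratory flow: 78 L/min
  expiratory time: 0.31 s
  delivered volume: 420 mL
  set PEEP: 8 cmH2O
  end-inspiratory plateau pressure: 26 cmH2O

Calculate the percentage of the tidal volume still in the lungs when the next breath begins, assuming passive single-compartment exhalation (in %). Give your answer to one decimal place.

17.8

Flow: 78 L/min ÷ 60 = 1.3 L/s.
R = (PIP − Pplat)/V̇ = (36 − 26) / 1.3 = 10.0/1.3 = 7.692 cmH2O·s/L.
C = Vt/(Pplat − PEEP) = 420.0 / (26 − 8) = 420.0/18.0 = 23.333 mL/cmH2O.
τ = R × C = 7.692 × 0.02333 L/cmH2O = 0.1795 s.
Fraction remaining at end-expiration = e^(−Te/τ) = e^(−0.31/0.1795) = 0.1778 → 17.78%.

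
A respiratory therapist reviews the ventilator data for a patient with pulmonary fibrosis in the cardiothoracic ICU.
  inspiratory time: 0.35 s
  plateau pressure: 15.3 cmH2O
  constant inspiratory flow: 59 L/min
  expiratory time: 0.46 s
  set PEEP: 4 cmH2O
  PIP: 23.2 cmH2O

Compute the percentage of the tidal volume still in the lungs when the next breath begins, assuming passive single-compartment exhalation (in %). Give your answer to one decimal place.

15.3

Flow: 59 L/min ÷ 60 = 0.9833 L/s.
Vt = flow × Ti = 0.9833 L/s × 0.35 s × 1000 mL/L = 344.16 mL.
R = (PIP − Pplat)/V̇ = (23.2 − 15.3) / 0.9833 = 7.9/0.9833 = 8.034 cmH2O·s/L.
C = Vt/(Pplat − PEEP) = 344.16 / (15.3 − 4) = 344.16/11.3 = 30.457 mL/cmH2O.
τ = R × C = 8.034 × 0.03046 L/cmH2O = 0.2447 s.
Fraction remaining at end-expiration = e^(−Te/τ) = e^(−0.46/0.2447) = 0.1526 → 15.26%.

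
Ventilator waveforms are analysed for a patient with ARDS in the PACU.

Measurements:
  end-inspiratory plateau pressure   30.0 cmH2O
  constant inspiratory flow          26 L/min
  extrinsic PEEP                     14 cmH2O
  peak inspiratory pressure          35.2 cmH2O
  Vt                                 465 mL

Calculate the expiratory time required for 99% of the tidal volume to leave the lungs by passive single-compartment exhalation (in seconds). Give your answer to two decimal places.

Flow: 26 L/min ÷ 60 = 0.4333 L/s.
R = (PIP − Pplat)/V̇ = (35.2 − 30.0) / 0.4333 = 5.2/0.4333 = 12.001 cmH2O·s/L.
C = Vt/(Pplat − PEEP) = 465.0 / (30.0 − 14) = 465.0/16.0 = 29.063 mL/cmH2O.
τ = R × C = 12.001 × 0.02906 L/cmH2O = 0.3487 s.
t = −τ·ln(1 − 0.99) = −0.3487·ln(0.01) = 1.606 s.

1.61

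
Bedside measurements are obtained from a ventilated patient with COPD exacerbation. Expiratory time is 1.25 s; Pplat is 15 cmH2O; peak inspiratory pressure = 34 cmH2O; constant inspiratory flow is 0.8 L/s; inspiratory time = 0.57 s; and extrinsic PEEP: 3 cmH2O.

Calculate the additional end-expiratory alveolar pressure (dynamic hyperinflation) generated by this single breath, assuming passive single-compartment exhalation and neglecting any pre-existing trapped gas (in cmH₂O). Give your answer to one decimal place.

Vt = flow × Ti = 0.8 L/s × 0.57 s × 1000 mL/L = 456.0 mL.
R = (PIP − Pplat)/V̇ = (34 − 15) / 0.8 = 19.0/0.8 = 23.75 cmH2O·s/L.
C = Vt/(Pplat − PEEP) = 456.0 / (15 − 3) = 456.0/12.0 = 38.0 mL/cmH2O.
τ = R × C = 23.75 × 0.038 L/cmH2O = 0.9025 s.
Fraction remaining = e^(−Te/τ) = e^(−1.25/0.9025) = 0.2503; trapped volume = 456.0 × 0.2503 = 114.14 mL.
Additional alveolar pressure from trapping ≈ V_trapped / C = 114.14 / 38.0 = 3.004 cmH2O.

3.0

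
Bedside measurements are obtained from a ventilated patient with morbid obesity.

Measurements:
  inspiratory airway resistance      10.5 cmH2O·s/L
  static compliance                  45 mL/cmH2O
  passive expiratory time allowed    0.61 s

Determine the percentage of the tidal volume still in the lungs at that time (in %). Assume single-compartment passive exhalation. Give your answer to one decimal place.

τ = R × C = 10.5 × 45 mL/cmH2O = 10.5 × 0.045 L/cmH2O = 0.4725 s.
Passive exhalation: V(t)/V₀ = e^(−t/τ) = e^(−0.61/0.4725) = 0.275.
Fraction remaining = 0.275 → 27.5%.

27.5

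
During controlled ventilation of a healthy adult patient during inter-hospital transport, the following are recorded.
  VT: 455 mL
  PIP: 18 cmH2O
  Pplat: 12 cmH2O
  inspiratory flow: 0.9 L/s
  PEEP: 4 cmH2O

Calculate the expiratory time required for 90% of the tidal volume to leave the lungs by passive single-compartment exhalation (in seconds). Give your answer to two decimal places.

0.87

R = (PIP − Pplat)/V̇ = (18 − 12) / 0.9 = 6.0/0.9 = 6.667 cmH2O·s/L.
C = Vt/(Pplat − PEEP) = 455.0 / (12 − 4) = 455.0/8.0 = 56.875 mL/cmH2O.
τ = R × C = 6.667 × 0.05688 L/cmH2O = 0.3792 s.
t = −τ·ln(1 − 0.90) = −0.3792·ln(0.1) = 0.8731 s.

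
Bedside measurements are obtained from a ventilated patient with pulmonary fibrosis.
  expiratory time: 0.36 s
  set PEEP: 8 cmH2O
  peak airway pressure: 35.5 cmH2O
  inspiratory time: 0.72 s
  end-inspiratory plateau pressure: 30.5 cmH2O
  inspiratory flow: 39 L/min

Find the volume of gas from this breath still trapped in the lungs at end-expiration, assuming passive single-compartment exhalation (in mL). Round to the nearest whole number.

Flow: 39 L/min ÷ 60 = 0.65 L/s.
Vt = flow × Ti = 0.65 L/s × 0.72 s × 1000 mL/L = 468.0 mL.
R = (PIP − Pplat)/V̇ = (35.5 − 30.5) / 0.65 = 5.0/0.65 = 7.692 cmH2O·s/L.
C = Vt/(Pplat − PEEP) = 468.0 / (30.5 − 8) = 468.0/22.5 = 20.8 mL/cmH2O.
τ = R × C = 7.692 × 0.0208 L/cmH2O = 0.16 s.
Fraction remaining = e^(−Te/τ) = e^(−0.36/0.16) = 0.1054.
Trapped volume = 468.0 × 0.1054 = 49.327 mL.

49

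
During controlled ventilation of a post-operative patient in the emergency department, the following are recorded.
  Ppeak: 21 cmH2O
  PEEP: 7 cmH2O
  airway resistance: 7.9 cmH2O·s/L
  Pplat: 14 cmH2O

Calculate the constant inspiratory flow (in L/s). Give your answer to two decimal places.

0.89

flow = (PIP − Pplat) / Raw = 7.0 / 7.9 = 0.8861 L/s.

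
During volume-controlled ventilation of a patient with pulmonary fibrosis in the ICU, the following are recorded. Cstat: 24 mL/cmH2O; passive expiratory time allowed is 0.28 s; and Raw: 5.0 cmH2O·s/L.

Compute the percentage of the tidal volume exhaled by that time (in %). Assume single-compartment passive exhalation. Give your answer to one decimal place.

90.3

τ = R × C = 5.0 × 24 mL/cmH2O = 5.0 × 0.024 L/cmH2O = 0.12 s.
Passive exhalation: V(t)/V₀ = e^(−t/τ) = e^(−0.28/0.12) = 0.09697.
Fraction exhaled = 1 − 0.09697 = 0.903 → 90.3%.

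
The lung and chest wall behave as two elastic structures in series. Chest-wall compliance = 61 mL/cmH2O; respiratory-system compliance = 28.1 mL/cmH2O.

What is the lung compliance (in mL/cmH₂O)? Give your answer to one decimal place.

52.1

1/CL = 1/Crs − 1/Ccw.
1/CL = 1/28.1 − 1/61 = 0.01919.
CL = 52.11 mL/cmH2O.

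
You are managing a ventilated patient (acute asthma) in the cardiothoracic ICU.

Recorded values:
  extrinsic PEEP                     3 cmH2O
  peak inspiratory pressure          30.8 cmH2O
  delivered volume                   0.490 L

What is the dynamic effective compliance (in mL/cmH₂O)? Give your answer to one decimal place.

Dynamic compliance = Vt / (PIP − PEEP) = 490 / (30.8 − 3) = 490 / 27.8 = 17.626 mL/cmH2O.

17.6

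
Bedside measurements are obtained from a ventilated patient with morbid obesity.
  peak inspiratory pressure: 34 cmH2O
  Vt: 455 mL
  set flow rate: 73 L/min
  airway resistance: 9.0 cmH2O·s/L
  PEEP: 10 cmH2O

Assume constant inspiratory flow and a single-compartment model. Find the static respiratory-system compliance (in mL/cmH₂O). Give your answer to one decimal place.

34.9

Flow: 73 L/min ÷ 60 = 1.2167 L/s.
Equation of motion (constant flow): PIP = Vt/C + R·V̇ + PEEP.
Vt/C = PIP − R·V̇ − PEEP = 34 − 9.0×1.2167 − 10 = 34 − 10.95 − 10 = 13.05 cmH2O.
C = Vt / 13.05 = 455 / 13.05 = 34.866 mL/cmH2O.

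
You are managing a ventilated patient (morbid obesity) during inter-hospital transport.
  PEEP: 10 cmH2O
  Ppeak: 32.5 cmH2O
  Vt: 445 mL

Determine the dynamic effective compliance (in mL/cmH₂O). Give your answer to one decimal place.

19.8

Dynamic compliance = Vt / (PIP − PEEP) = 445 / (32.5 − 10) = 445 / 22.5 = 19.778 mL/cmH2O.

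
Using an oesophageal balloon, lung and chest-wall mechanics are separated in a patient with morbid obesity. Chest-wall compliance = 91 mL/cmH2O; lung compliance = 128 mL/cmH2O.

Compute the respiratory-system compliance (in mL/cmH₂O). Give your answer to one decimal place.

Lung and chest wall are elastances in series: 1/Crs = 1/CL + 1/Ccw.
1/Crs = 1/128 + 1/91 = 0.0188.
Crs = 53.191 mL/cmH2O.

53.2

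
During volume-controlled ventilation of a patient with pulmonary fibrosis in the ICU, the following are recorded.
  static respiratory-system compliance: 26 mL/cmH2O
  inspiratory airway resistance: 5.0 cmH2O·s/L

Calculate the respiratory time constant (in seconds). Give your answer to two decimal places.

0.13

τ = R × C = 5.0 × 26 mL/cmH2O = 5.0 × 0.026 L/cmH2O = 0.13 s.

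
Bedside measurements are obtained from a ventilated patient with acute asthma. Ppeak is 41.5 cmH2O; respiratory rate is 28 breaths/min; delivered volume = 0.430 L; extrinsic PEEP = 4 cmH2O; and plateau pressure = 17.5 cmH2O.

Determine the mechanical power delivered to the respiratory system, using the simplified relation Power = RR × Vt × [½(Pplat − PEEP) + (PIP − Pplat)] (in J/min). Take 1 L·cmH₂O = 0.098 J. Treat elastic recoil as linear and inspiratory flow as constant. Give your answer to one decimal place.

36.3

Per-breath work = Vt × [½(Pplat−PEEP) + (PIP−Pplat)] = 0.430 × [0.5×13.5 + 24.0] = 0.430 × 30.75 = 13.223 L·cmH2O.
Power = 28 × 13.223 = 370.24 L·cmH2O/min.
× 0.098 J/(L·cmH2O) → 36.284 J/min.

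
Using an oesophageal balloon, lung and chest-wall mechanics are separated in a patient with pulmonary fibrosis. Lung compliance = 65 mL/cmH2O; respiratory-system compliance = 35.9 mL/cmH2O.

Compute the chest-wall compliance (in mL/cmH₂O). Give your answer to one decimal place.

80.2

1/Ccw = 1/Crs − 1/CL.
1/Ccw = 1/35.9 − 1/65 = 0.01247.
Ccw = 80.192 mL/cmH2O.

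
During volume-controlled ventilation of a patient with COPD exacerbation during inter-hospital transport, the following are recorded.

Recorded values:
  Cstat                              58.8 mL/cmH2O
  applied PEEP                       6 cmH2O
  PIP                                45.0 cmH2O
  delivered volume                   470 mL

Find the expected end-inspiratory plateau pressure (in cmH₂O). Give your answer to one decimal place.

Pplat = PEEP + Vt / Cstat = 6 + 470 / 58.8 = 6 + 7.993 = 13.993 cmH2O.

14.0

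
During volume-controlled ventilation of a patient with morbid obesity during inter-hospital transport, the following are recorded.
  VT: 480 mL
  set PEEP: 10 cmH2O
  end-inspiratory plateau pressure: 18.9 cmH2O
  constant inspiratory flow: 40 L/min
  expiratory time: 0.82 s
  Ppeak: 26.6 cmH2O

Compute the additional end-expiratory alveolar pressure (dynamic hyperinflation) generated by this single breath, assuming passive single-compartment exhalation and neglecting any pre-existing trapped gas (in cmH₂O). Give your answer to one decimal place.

Flow: 40 L/min ÷ 60 = 0.6667 L/s.
R = (PIP − Pplat)/V̇ = (26.6 − 18.9) / 0.6667 = 7.7/0.6667 = 11.549 cmH2O·s/L.
C = Vt/(Pplat − PEEP) = 480.0 / (18.9 − 10) = 480.0/8.9 = 53.933 mL/cmH2O.
τ = R × C = 11.549 × 0.05393 L/cmH2O = 0.6228 s.
Fraction remaining = e^(−Te/τ) = e^(−0.82/0.6228) = 0.268; trapped volume = 480.0 × 0.268 = 128.64 mL.
Additional alveolar pressure from trapping ≈ V_trapped / C = 128.64 / 53.933 = 2.385 cmH2O.

2.4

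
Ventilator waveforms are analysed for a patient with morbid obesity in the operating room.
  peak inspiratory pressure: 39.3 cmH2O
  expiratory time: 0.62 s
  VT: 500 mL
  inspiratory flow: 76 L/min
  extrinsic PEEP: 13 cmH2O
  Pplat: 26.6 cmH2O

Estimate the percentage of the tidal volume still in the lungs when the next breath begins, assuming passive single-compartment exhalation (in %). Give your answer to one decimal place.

Flow: 76 L/min ÷ 60 = 1.2667 L/s.
R = (PIP − Pplat)/V̇ = (39.3 − 26.6) / 1.2667 = 12.7/1.2667 = 10.026 cmH2O·s/L.
C = Vt/(Pplat − PEEP) = 500.0 / (26.6 − 13) = 500.0/13.6 = 36.765 mL/cmH2O.
τ = R × C = 10.026 × 0.03677 L/cmH2O = 0.3687 s.
Fraction remaining at end-expiration = e^(−Te/τ) = e^(−0.62/0.3687) = 0.1861 → 18.61%.

18.6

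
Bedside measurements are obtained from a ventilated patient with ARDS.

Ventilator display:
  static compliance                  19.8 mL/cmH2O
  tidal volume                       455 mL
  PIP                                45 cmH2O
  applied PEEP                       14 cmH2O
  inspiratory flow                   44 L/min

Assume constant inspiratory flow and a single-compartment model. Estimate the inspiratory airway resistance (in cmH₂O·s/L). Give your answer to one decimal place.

Flow: 44 L/min ÷ 60 = 0.7333 L/s.
Equation of motion (constant flow): PIP = Vt/C + R·V̇ + PEEP.
R·V̇ = PIP − Vt/C − PEEP = 45 − 455/19.8 − 14 = 45 − 22.98 − 14 = 8.02 cmH2O.
R = 8.02 / 0.7333 = 10.937 cmH2O·s/L.

10.9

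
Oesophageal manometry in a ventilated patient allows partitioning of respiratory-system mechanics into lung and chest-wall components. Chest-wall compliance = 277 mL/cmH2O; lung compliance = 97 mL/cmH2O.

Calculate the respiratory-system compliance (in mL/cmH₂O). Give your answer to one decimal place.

Lung and chest wall are elastances in series: 1/Crs = 1/CL + 1/Ccw.
1/Crs = 1/97 + 1/277 = 0.01392.
Crs = 71.839 mL/cmH2O.

71.8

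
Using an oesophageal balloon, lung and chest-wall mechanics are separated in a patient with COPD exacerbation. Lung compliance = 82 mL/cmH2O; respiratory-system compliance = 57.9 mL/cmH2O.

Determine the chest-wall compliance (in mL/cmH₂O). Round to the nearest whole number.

197

1/Ccw = 1/Crs − 1/CL.
1/Ccw = 1/57.9 − 1/82 = 0.005076.
Ccw = 197.01 mL/cmH2O.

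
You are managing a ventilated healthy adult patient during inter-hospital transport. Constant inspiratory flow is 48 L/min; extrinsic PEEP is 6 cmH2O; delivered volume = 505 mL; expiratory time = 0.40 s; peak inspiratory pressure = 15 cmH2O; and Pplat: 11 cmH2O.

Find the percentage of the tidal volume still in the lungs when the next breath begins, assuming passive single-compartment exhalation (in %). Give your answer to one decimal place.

Flow: 48 L/min ÷ 60 = 0.8 L/s.
R = (PIP − Pplat)/V̇ = (15 − 11) / 0.8 = 4.0/0.8 = 5.0 cmH2O·s/L.
C = Vt/(Pplat − PEEP) = 505.0 / (11 − 6) = 505.0/5.0 = 101.0 mL/cmH2O.
τ = R × C = 5.0 × 0.101 L/cmH2O = 0.505 s.
Fraction remaining at end-expiration = e^(−Te/τ) = e^(−0.40/0.505) = 0.4529 → 45.29%.

45.3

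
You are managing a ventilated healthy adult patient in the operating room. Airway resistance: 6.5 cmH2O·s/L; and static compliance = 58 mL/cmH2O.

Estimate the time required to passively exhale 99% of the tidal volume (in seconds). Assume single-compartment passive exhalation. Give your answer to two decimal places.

τ = R × C = 6.5 × 58 mL/cmH2O = 6.5 × 0.058 L/cmH2O = 0.377 s.
Exhaled fraction f = 1 − e^(−t/τ) → t = −τ·ln(1 − f) = −0.377·ln(0.01) = 1.736 s.

1.74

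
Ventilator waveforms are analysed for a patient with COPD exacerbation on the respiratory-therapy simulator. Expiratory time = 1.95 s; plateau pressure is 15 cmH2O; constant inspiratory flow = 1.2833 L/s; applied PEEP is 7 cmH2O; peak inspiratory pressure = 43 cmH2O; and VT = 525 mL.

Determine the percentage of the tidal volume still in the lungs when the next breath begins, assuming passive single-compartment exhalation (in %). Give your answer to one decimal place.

25.6

R = (PIP − Pplat)/V̇ = (43 − 15) / 1.2833 = 28.0/1.2833 = 21.819 cmH2O·s/L.
C = Vt/(Pplat − PEEP) = 525.0 / (15 − 7) = 525.0/8.0 = 65.625 mL/cmH2O.
τ = R × C = 21.819 × 0.06563 L/cmH2O = 1.432 s.
Fraction remaining at end-expiration = e^(−Te/τ) = e^(−1.95/1.432) = 0.2562 → 25.62%.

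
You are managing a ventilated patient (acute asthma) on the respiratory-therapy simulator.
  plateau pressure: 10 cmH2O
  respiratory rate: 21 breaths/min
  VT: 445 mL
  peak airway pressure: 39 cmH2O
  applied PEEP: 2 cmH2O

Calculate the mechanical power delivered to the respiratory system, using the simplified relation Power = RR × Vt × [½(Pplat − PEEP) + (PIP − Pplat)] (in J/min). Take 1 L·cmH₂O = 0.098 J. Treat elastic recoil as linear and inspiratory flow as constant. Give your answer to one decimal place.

Per-breath work = Vt × [½(Pplat−PEEP) + (PIP−Pplat)] = 0.445 × [0.5×8.0 + 29.0] = 0.445 × 33.0 = 14.685 L·cmH2O.
Power = 21 × 14.685 = 308.39 L·cmH2O/min.
× 0.098 J/(L·cmH2O) → 30.222 J/min.

30.2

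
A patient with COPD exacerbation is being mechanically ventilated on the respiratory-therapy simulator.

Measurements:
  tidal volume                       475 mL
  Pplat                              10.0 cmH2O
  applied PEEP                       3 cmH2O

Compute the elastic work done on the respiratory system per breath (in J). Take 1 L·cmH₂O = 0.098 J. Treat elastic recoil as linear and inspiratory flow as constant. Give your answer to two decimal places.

Elastic work ≈ ½ × (Pplat − PEEP) × Vt = 0.5 × (10.0 − 3) × 0.475 L = 0.5 × 7.0 × 0.475 = 1.663 L·cmH2O.
× 0.098 J/(L·cmH2O) → 0.163 J.

0.16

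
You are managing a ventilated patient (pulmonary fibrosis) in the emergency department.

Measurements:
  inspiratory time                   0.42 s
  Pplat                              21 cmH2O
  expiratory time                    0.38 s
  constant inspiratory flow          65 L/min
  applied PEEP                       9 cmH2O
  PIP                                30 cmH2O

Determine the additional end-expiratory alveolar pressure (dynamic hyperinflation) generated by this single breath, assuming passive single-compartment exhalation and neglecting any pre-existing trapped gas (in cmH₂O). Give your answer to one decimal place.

3.6

Flow: 65 L/min ÷ 60 = 1.0833 L/s.
Vt = flow × Ti = 1.0833 L/s × 0.42 s × 1000 mL/L = 454.99 mL.
R = (PIP − Pplat)/V̇ = (30 − 21) / 1.0833 = 9.0/1.0833 = 8.308 cmH2O·s/L.
C = Vt/(Pplat − PEEP) = 454.99 / (21 − 9) = 454.99/12.0 = 37.916 mL/cmH2O.
τ = R × C = 8.308 × 0.03792 L/cmH2O = 0.315 s.
Fraction remaining = e^(−Te/τ) = e^(−0.38/0.315) = 0.2993; trapped volume = 454.99 × 0.2993 = 136.18 mL.
Additional alveolar pressure from trapping ≈ V_trapped / C = 136.18 / 37.916 = 3.592 cmH2O.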